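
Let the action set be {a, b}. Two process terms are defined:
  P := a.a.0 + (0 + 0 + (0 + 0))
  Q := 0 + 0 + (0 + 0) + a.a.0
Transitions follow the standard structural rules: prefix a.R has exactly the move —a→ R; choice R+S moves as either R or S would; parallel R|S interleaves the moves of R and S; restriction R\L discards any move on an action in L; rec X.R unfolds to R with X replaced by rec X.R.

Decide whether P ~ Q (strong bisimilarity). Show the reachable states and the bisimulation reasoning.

bisimilar

P's transition system — 3 states:
  p0 = a.a.0 + (0 + 0 + (0 + 0)) | --a--▸ p1
  p1 = a.0 | --a--▸ p2
  p2 = 0 | stopped
Q's transition system — 3 states:
  q0 = 0 + 0 + (0 + 0) + a.a.0 | --a--▸ q1
  q1 = a.0 | --a--▸ q2
  q2 = 0 | stopped
Coarsest stable partition (strong bisimilarity classes):
  B0 = {p0, q0}
  B1 = {p1, q1}
  B2 = {p2, q2}
p0 ∈ B0, q0 ∈ B0 → same block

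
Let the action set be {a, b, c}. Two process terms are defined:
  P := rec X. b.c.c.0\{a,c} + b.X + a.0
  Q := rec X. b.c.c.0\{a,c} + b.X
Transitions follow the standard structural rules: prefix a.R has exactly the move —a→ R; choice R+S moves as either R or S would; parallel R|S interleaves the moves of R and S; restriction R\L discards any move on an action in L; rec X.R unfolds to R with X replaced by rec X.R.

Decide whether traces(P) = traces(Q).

Reachable graph of P (5 states):
  s0 = rec X. b.c.c.0\{a,c} + b.X + a.0 :: ··a··> s1, ··b··> s0, ··b··> s2
  s1 = 0 :: ·
  s2 = c.c.0\{a,c} :: ··c··> s3
  s3 = c.0\{a,c} :: ··c··> s4
  s4 = 0\{a,c} :: ·
Reachable graph of Q (4 states):
  t0 = rec X. b.c.c.0\{a,c} + b.X :: ··b··> t0, ··b··> t1
  t1 = c.c.0\{a,c} :: ··c··> t2
  t2 = c.0\{a,c} :: ··c··> t3
  t3 = 0\{a,c} :: ·
Executing a from P (initial set {s0}):
  [1] a ⇒ {s1}
  ✓ P
Executing a from Q (initial set {t0}):
  [1] a ⇒ no successor for Q

traces(P) ≠ traces(Q) — witness ⟨a⟩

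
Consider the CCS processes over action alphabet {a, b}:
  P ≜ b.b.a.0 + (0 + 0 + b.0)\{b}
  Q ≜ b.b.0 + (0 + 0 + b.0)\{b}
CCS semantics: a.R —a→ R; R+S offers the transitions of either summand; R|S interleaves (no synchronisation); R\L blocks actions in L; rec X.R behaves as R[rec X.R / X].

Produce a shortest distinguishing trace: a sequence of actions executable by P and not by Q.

P's transition system — 4 states:
  m0 = b.b.a.0 + (0 + 0 + b.0)\{b} has moves ··b··> m1
  m1 = b.a.0 has moves ··b··> m2
  m2 = a.0 has moves ··a··> m3
  m3 = 0 has moves stopped
Q's transition system — 3 states:
  n0 = b.b.0 + (0 + 0 + b.0)\{b} has moves ··b··> n1
  n1 = b.0 has moves ··b··> n2
  n2 = 0 has moves stopped
Trace ⟨bba⟩ through P, begin at {m0}:
  [1] b ⇒ {m1}
  [2] b ⇒ {m2}
  [3] a ⇒ {m3}
  — P admits the full trace.
Trace ⟨bba⟩ through Q, begin at {n0}:
  [1] b ⇒ {n1}
  [2] b ⇒ {n2}
  [3] a ⇒ no successor for Q

bba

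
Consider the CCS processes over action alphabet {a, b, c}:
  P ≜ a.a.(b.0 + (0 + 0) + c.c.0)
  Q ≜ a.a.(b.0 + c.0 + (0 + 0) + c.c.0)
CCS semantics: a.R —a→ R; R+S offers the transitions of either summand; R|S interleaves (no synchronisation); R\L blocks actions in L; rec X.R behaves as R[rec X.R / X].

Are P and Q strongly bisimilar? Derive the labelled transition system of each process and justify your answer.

not bisimilar

P's transition system — 5 states:
  m0 = a.a.(b.0 + (0 + 0) + c.c.0) → ··a··> m1
  m1 = a.(b.0 + (0 + 0) + c.c.0) → ··a··> m2
  m2 = b.0 + (0 + 0) + c.c.0 → ··b··> m3, ··c··> m4
  m3 = 0 → stopped
  m4 = c.0 → ··c··> m3
Q's transition system — 5 states:
  n0 = a.a.(b.0 + c.0 + (0 + 0) + c.c.0) → ··a··> n1
  n1 = a.(b.0 + c.0 + (0 + 0) + c.c.0) → ··a··> n2
  n2 = b.0 + c.0 + (0 + 0) + c.c.0 → ··b··> n3, ··c··> n3, ··c··> n4
  n3 = 0 → stopped
  n4 = c.0 → ··c··> n3
Bisimilarity quotient blocks:
  B0 = {m0}
  B1 = {m1}
  B2 = {m2}
  B3 = {m4, n4}
  B4 = {m3, n3}
  B5 = {n0}
  B6 = {n1}
  B7 = {n2}
m0 ∈ B0, n0 ∈ B5 → different blocks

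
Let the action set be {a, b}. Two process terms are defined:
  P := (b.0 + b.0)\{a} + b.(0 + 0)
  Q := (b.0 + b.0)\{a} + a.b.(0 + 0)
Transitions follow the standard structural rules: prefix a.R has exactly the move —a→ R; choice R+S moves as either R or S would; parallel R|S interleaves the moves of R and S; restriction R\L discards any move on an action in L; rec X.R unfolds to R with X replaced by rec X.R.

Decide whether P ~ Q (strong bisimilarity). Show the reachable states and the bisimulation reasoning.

not bisimilar

LTS(P): 3 reachable states
  s0 = (b.0 + b.0)\{a} + b.(0 + 0) | -b-> s1, -b-> s2
  s1 = 0 + 0 | ∅
  s2 = 0\{a} | ∅
LTS(Q): 4 reachable states
  t0 = (b.0 + b.0)\{a} + a.b.(0 + 0) | -a-> t1, -b-> t2
  t1 = b.(0 + 0) | -b-> t3
  t2 = 0\{a} | ∅
  t3 = 0 + 0 | ∅
Bisimilarity quotient blocks:
  B0 = {s0, t1}
  B1 = {s1, s2, t2, t3}
  B2 = {t0}
s0 ∈ B0, t0 ∈ B2 → different blocks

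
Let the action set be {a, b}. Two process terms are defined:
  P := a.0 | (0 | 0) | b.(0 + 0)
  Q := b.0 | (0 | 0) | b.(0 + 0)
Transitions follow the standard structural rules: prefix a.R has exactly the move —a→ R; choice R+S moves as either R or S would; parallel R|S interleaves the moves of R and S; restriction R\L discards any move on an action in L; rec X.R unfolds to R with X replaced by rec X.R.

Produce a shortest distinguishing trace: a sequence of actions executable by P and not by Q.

P's transition system — 4 states:
  m0 = a.0 | (0 | 0) | b.(0 + 0) has moves --a--▸ m1, --b--▸ m2
  m1 = 0 | (0 | 0) | b.(0 + 0) has moves --b--▸ m3
  m2 = a.0 | (0 | 0) | (0 + 0) has moves --a--▸ m3
  m3 = 0 | (0 | 0) | (0 + 0) has moves ∅
Q's transition system — 4 states:
  n0 = b.0 | (0 | 0) | b.(0 + 0) has moves --b--▸ n1, --b--▸ n2
  n1 = 0 | (0 | 0) | b.(0 + 0) has moves --b--▸ n3
  n2 = b.0 | (0 | 0) | (0 + 0) has moves --b--▸ n3
  n3 = 0 | (0 | 0) | (0 + 0) has moves ∅
Executing a from P (initial set {m0}):
  [1] a ⇒ {m1}
  P completes σ.
Executing a from Q (initial set {n0}):
  [1] a ⇒ ∅ (Q stuck)

a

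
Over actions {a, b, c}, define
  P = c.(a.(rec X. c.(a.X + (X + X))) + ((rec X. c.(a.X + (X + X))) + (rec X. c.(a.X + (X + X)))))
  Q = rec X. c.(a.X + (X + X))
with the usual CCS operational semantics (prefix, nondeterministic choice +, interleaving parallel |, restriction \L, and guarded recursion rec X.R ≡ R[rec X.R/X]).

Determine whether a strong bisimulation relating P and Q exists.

YES

LTS(P): 3 reachable states
  s0 = c.(a.(rec X. c.(a.X + (X + X))) + ((rec X. c.(a.X + (X + X))) + (rec X. c.(a.X + (X + X))))) → =c=> s1
  s1 = a.(rec X. c.(a.X + (X + X))) + ((rec X. c.(a.X + (X + X))) + (rec X. c.(a.X + (X + X)))) → =a=> s2, =c=> s1
  s2 = rec X. c.(a.X + (X + X)) → =c=> s1
LTS(Q): 2 reachable states
  t0 = rec X. c.(a.X + (X + X)) → =c=> t1
  t1 = a.(rec X. c.(a.X + (X + X))) + ((rec X. c.(a.X + (X + X))) + (rec X. c.(a.X + (X + X)))) → =a=> t0, =c=> t1
Coarsest stable partition (strong bisimilarity classes):
  B0 = {s0, s2, t0}
  B1 = {s1, t1}
s0 ∈ B0, t0 ∈ B0 → same block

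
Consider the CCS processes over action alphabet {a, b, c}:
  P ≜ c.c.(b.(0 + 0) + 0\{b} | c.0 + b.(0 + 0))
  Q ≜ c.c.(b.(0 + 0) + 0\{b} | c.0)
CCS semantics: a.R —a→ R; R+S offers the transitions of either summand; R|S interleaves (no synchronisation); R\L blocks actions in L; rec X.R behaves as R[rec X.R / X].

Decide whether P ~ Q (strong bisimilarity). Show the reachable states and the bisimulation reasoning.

Reachable graph of P (5 states):
  m0 = c.c.(b.(0 + 0) + 0\{b} | c.0 + b.(0 + 0)) has moves --c--▸ m1
  m1 = c.(b.(0 + 0) + 0\{b} | c.0 + b.(0 + 0)) has moves --c--▸ m2
  m2 = b.(0 + 0) + 0\{b} | c.0 + b.(0 + 0) has moves --b--▸ m3, --c--▸ m4
  m3 = 0 + 0 has moves ∅
  m4 = 0\{b} | 0 has moves ∅
Reachable graph of Q (5 states):
  n0 = c.c.(b.(0 + 0) + 0\{b} | c.0) has moves --c--▸ n1
  n1 = c.(b.(0 + 0) + 0\{b} | c.0) has moves --c--▸ n2
  n2 = b.(0 + 0) + 0\{b} | c.0 has moves --b--▸ n3, --c--▸ n4
  n3 = 0 + 0 has moves ∅
  n4 = 0\{b} | 0 has moves ∅
Partition-refinement fixed point:
  B0 = {m0, n0}
  B1 = {m1, n1}
  B2 = {m2, n2}
  B3 = {m3, m4, n3, n4}
m0 ∈ B0, n0 ∈ B0 → same block

bisimilar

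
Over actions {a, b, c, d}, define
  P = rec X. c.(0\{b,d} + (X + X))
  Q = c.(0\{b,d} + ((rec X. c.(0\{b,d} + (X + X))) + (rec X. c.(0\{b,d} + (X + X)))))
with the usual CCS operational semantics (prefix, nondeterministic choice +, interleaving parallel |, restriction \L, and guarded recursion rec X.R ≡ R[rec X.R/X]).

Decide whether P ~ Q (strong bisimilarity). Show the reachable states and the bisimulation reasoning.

Reachable graph of P (2 states):
  u0 = rec X. c.(0\{b,d} + (X + X)) → --c--▸ u1
  u1 = 0\{b,d} + ((rec X. c.(0\{b,d} + (X + X))) + (rec X. c.(0\{b,d} + (X + X)))) → --c--▸ u1
Reachable graph of Q (2 states):
  v0 = c.(0\{b,d} + ((rec X. c.(0\{b,d} + (X + X))) + (rec X. c.(0\{b,d} + (X + X))))) → --c--▸ v1
  v1 = 0\{b,d} + ((rec X. c.(0\{b,d} + (X + X))) + (rec X. c.(0\{b,d} + (X + X)))) → --c--▸ v1
Partition-refinement fixed point:
  B0 = {u0, u1, v0, v1}
u0 ∈ B0, v0 ∈ B0 → same block

bisimilar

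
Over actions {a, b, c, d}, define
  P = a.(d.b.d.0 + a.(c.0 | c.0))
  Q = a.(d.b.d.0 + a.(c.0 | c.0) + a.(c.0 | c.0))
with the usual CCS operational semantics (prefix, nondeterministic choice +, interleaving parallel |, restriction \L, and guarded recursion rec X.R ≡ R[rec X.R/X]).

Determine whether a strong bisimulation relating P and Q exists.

bisimilar

LTS(P): 9 reachable states
  s0 = a.(d.b.d.0 + a.(c.0 | c.0)) | --a--▸ s1
  s1 = d.b.d.0 + a.(c.0 | c.0) | --a--▸ s2, --d--▸ s3
  s2 = c.0 | c.0 | --c--▸ s4, --c--▸ s5
  s3 = b.d.0 | --b--▸ s6
  s4 = 0 | c.0 | --c--▸ s7
  s5 = c.0 | 0 | --c--▸ s7
  s6 = d.0 | --d--▸ s8
  s7 = 0 | 0 | (no moves)
  s8 = 0 | (no moves)
LTS(Q): 9 reachable states
  t0 = a.(d.b.d.0 + a.(c.0 | c.0) + a.(c.0 | c.0)) | --a--▸ t1
  t1 = d.b.d.0 + a.(c.0 | c.0) + a.(c.0 | c.0) | --a--▸ t2, --d--▸ t3
  t2 = c.0 | c.0 | --c--▸ t4, --c--▸ t5
  t3 = b.d.0 | --b--▸ t6
  t4 = 0 | c.0 | --c--▸ t7
  t5 = c.0 | 0 | --c--▸ t7
  t6 = d.0 | --d--▸ t8
  t7 = 0 | 0 | (no moves)
  t8 = 0 | (no moves)
Partition-refinement fixed point:
  B0 = {s0, t0}
  B1 = {s1, t1}
  B2 = {s2, t2}
  B3 = {s4, s5, t4, t5}
  B4 = {s7, s8, t7, t8}
  B5 = {s3, t3}
  B6 = {s6, t6}
s0 ∈ B0, t0 ∈ B0 → same block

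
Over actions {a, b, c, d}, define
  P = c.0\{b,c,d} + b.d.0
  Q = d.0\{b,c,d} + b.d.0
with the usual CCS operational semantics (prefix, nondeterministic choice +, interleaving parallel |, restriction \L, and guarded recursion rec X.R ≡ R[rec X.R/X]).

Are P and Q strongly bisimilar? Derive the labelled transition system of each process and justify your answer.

not bisimilar

P's transition system — 4 states:
  s0 = c.0\{b,c,d} + b.d.0 | -b-> s1, -c-> s2
  s1 = d.0 | -d-> s3
  s2 = 0\{b,c,d} | stopped
  s3 = 0 | stopped
Q's transition system — 4 states:
  t0 = d.0\{b,c,d} + b.d.0 | -b-> t1, -d-> t2
  t1 = d.0 | -d-> t3
  t2 = 0\{b,c,d} | stopped
  t3 = 0 | stopped
Partition-refinement fixed point:
  B0 = {s0}
  B1 = {s2, s3, t2, t3}
  B2 = {s1, t1}
  B3 = {t0}
s0 ∈ B0, t0 ∈ B3 → different blocks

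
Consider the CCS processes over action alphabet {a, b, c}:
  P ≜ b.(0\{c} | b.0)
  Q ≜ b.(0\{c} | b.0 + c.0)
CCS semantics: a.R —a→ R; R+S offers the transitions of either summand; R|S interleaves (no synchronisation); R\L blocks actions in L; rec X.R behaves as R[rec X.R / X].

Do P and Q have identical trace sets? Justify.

LTS(P): 3 reachable states
  m0 = b.(0\{c} | b.0) → -b-> m1
  m1 = 0\{c} | b.0 → -b-> m2
  m2 = 0\{c} | 0 → stopped
LTS(Q): 4 reachable states
  n0 = b.(0\{c} | b.0 + c.0) → -b-> n1
  n1 = 0\{c} | b.0 + c.0 → -b-> n2, -c-> n3
  n2 = 0\{c} | 0 → stopped
  n3 = 0 → stopped
Executing bc from Q (initial set {n0}):
  step 1 (b): {n1}
  step 2 (c): {n3}
  — Q admits the full trace.
Executing bc from P (initial set {m0}):
  step 1 (b): {m1}
  step 2 (c): ∅ (P stuck)

traces(P) ≠ traces(Q) — witness ⟨bc⟩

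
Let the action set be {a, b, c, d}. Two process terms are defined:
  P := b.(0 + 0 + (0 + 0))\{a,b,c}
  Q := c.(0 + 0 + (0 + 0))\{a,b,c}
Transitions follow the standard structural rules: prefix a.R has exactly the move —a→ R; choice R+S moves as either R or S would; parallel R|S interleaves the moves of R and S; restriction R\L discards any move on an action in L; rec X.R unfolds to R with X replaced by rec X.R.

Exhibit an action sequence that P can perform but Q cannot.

P's transition system — 2 states:
  p0 = b.(0 + 0 + (0 + 0))\{a,b,c} :: ··b··> p1
  p1 = (0 + 0 + (0 + 0))\{a,b,c} :: ·
Q's transition system — 2 states:
  q0 = c.(0 + 0 + (0 + 0))\{a,b,c} :: ··c··> q1
  q1 = (0 + 0 + (0 + 0))\{a,b,c} :: ·
Run σ = ⟨b⟩ on P: start {p0}
  step 1 (b): {p1}
  ✓ P
Run σ = ⟨b⟩ on Q: start {q0}
  step 1 (b): ∅ (Q stuck)

b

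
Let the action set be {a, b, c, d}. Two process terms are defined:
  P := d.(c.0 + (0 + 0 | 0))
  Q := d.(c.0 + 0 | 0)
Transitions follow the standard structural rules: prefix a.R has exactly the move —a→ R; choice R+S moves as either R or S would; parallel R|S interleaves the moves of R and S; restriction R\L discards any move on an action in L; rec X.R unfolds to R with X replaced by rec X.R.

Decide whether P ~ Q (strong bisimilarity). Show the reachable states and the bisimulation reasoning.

P ~ Q

LTS(P): 3 reachable states
  m0 = d.(c.0 + (0 + 0 | 0)) ⊢ ··d··> m1
  m1 = c.0 + (0 + 0 | 0) ⊢ ··c··> m2
  m2 = 0 ⊢ deadlocked
LTS(Q): 3 reachable states
  n0 = d.(c.0 + 0 | 0) ⊢ ··d··> n1
  n1 = c.0 + 0 | 0 ⊢ ··c··> n2
  n2 = 0 ⊢ deadlocked
Partition-refinement fixed point:
  B0 = {m0, n0}
  B1 = {m1, n1}
  B2 = {m2, n2}
m0 ∈ B0, n0 ∈ B0 → same block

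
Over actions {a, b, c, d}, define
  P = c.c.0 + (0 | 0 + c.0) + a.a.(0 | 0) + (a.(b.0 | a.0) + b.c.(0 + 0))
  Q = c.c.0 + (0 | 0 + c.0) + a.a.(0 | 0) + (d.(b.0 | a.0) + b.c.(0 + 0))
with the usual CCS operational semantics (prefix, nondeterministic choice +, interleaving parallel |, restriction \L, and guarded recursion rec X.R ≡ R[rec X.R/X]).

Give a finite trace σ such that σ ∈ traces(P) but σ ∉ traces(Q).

P's transition system — 10 states:
  p0 = c.c.0 + (0 | 0 + c.0) + a.a.(0 | 0) + (a.(b.0 | a.0) + b.c.(0 + 0)) :: =a=> p1, =a=> p2, =b=> p3, =c=> p4, =c=> p5
  p1 = a.(0 | 0) :: =a=> p6
  p2 = b.0 | a.0 :: =a=> p7, =b=> p8
  p3 = c.(0 + 0) :: =c=> p9
  p4 = 0 :: ∅
  p5 = c.0 :: =c=> p4
  p6 = 0 | 0 :: ∅
  p7 = b.0 | 0 :: =b=> p6
  p8 = 0 | a.0 :: =a=> p6
  p9 = 0 + 0 :: ∅
Q's transition system — 10 states:
  q0 = c.c.0 + (0 | 0 + c.0) + a.a.(0 | 0) + (d.(b.0 | a.0) + b.c.(0 + 0)) :: =a=> q1, =b=> q2, =c=> q3, =c=> q4, =d=> q5
  q1 = a.(0 | 0) :: =a=> q6
  q2 = c.(0 + 0) :: =c=> q7
  q3 = 0 :: ∅
  q4 = c.0 :: =c=> q3
  q5 = b.0 | a.0 :: =a=> q8, =b=> q9
  q6 = 0 | 0 :: ∅
  q7 = 0 + 0 :: ∅
  q8 = b.0 | 0 :: =b=> q6
  q9 = 0 | a.0 :: =a=> q6
Run σ = ⟨ab⟩ on P: start {p0}
  step 1 (a): {p1, p2}
  step 2 (b): {p8}
  — P admits the full trace.
Run σ = ⟨ab⟩ on Q: start {q0}
  step 1 (a): {q1}
  step 2 (b): no successor for Q

ab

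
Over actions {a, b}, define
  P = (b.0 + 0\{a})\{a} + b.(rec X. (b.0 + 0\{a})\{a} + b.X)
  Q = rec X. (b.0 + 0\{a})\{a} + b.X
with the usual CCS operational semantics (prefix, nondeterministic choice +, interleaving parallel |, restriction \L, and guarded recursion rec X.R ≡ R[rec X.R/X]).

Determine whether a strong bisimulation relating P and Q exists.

LTS(P): 3 reachable states
  m0 = (b.0 + 0\{a})\{a} + b.(rec X. (b.0 + 0\{a})\{a} + b.X) | ··b··> m1, ··b··> m2
  m1 = 0\{a} | (no moves)
  m2 = rec X. (b.0 + 0\{a})\{a} + b.X | ··b··> m1, ··b··> m2
LTS(Q): 2 reachable states
  n0 = rec X. (b.0 + 0\{a})\{a} + b.X | ··b··> n0, ··b··> n1
  n1 = 0\{a} | (no moves)
Partition-refinement fixed point:
  B0 = {m0, m2, n0}
  B1 = {m1, n1}
m0 ∈ B0, n0 ∈ B0 → same block

P ~ Q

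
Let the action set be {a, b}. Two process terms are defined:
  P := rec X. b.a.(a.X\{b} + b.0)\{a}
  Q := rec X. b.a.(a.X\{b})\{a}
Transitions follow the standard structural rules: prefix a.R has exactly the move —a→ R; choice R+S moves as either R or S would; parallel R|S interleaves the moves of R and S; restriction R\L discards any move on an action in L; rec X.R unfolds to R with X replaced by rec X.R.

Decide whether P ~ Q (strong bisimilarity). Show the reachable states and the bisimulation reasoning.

not bisimilar

LTS(P): 4 reachable states
  u0 = rec X. b.a.(a.X\{b} + b.0)\{a} :: --b--▸ u1
  u1 = a.(a.(rec X. b.a.(a.X\{b} + b.0)\{a})\{b} + b.0)\{a} :: --a--▸ u2
  u2 = (a.(rec X. b.a.(a.X\{b} + b.0)\{a})\{b} + b.0)\{a} :: --b--▸ u3
  u3 = 0\{a} :: stopped
LTS(Q): 3 reachable states
  v0 = rec X. b.a.(a.X\{b})\{a} :: --b--▸ v1
  v1 = a.(a.(rec X. b.a.(a.X\{b})\{a})\{b})\{a} :: --a--▸ v2
  v2 = (a.(rec X. b.a.(a.X\{b})\{a})\{b})\{a} :: stopped
Bisimilarity quotient blocks:
  B0 = {u0}
  B1 = {u1}
  B2 = {u2}
  B3 = {u3, v2}
  B4 = {v0}
  B5 = {v1}
u0 ∈ B0, v0 ∈ B4 → different blocks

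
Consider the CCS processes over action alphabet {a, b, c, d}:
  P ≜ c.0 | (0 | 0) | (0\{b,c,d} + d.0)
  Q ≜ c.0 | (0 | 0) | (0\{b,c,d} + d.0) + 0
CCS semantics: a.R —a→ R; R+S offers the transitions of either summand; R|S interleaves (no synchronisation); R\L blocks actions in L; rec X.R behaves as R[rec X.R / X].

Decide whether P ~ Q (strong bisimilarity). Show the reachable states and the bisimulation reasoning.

P's transition system — 4 states:
  u0 = c.0 | (0 | 0) | (0\{b,c,d} + d.0) | ··c··> u1, ··d··> u2
  u1 = 0 | (0 | 0) | (0\{b,c,d} + d.0) | ··d··> u3
  u2 = c.0 | (0 | 0) | 0 | ··c··> u3
  u3 = 0 | (0 | 0) | 0 | deadlocked
Q's transition system — 4 states:
  v0 = c.0 | (0 | 0) | (0\{b,c,d} + d.0) + 0 | ··c··> v1, ··d··> v2
  v1 = 0 | (0 | 0) | (0\{b,c,d} + d.0) | ··d··> v3
  v2 = c.0 | (0 | 0) | 0 | ··c··> v3
  v3 = 0 | (0 | 0) | 0 | deadlocked
Coarsest stable partition (strong bisimilarity classes):
  B0 = {u0, v0}
  B1 = {u1, v1}
  B2 = {u3, v3}
  B3 = {u2, v2}
u0 ∈ B0, v0 ∈ B0 → same block

P ~ Q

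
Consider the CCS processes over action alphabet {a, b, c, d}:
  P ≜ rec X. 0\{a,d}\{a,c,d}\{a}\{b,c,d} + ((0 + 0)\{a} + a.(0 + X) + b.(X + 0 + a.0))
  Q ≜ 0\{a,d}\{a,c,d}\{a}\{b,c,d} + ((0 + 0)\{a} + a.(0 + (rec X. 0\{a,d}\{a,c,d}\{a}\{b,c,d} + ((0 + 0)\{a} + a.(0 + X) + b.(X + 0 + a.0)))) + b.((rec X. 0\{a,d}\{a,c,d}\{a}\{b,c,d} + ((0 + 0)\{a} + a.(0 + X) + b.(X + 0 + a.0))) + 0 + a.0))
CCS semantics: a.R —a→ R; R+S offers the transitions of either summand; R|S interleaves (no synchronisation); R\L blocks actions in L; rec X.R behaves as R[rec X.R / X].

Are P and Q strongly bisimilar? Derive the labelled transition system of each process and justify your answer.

P's transition system — 4 states:
  u0 = rec X. 0\{a,d}\{a,c,d}\{a}\{b,c,d} + ((0 + 0)\{a} + a.(0 + X) + b.(X + 0 + a.0)) :: --a--▸ u1, --b--▸ u2
  u1 = 0 + (rec X. 0\{a,d}\{a,c,d}\{a}\{b,c,d} + ((0 + 0)\{a} + a.(0 + X) + b.(X + 0 + a.0))) :: --a--▸ u1, --b--▸ u2
  u2 = (rec X. 0\{a,d}\{a,c,d}\{a}\{b,c,d} + ((0 + 0)\{a} + a.(0 + X) + b.(X + 0 + a.0))) + 0 + a.0 :: --a--▸ u1, --a--▸ u3, --b--▸ u2
  u3 = 0 :: (no moves)
Q's transition system — 4 states:
  v0 = 0\{a,d}\{a,c,d}\{a}\{b,c,d} + ((0 + 0)\{a} + a.(0 + (rec X. 0\{a,d}\{a,c,d}\{a}\{b,c,d} + ((0 + 0)\{a} + a.(0 + X) + b.(X + 0 + a.0)))) + b.((rec X. 0\{a,d}\{a,c,d}\{a}\{b,c,d} + ((0 + 0)\{a} + a.(0 + X) + b.(X + 0 + a.0))) + 0 + a.0)) :: --a--▸ v1, --b--▸ v2
  v1 = 0 + (rec X. 0\{a,d}\{a,c,d}\{a}\{b,c,d} + ((0 + 0)\{a} + a.(0 + X) + b.(X + 0 + a.0))) :: --a--▸ v1, --b--▸ v2
  v2 = (rec X. 0\{a,d}\{a,c,d}\{a}\{b,c,d} + ((0 + 0)\{a} + a.(0 + X) + b.(X + 0 + a.0))) + 0 + a.0 :: --a--▸ v1, --a--▸ v3, --b--▸ v2
  v3 = 0 :: (no moves)
Coarsest stable partition (strong bisimilarity classes):
  B0 = {u0, u1, v0, v1}
  B1 = {u2, v2}
  B2 = {u3, v3}
u0 ∈ B0, v0 ∈ B0 → same block

P ~ Q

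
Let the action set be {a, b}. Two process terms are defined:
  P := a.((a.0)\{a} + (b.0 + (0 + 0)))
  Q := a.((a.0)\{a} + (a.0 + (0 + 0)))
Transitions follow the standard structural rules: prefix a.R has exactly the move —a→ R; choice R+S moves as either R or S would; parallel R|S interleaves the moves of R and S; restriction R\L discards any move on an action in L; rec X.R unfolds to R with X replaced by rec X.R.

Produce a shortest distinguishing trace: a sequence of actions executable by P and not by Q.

LTS(P): 3 reachable states
  p0 = a.((a.0)\{a} + (b.0 + (0 + 0))) has moves -a-> p1
  p1 = (a.0)\{a} + (b.0 + (0 + 0)) has moves -b-> p2
  p2 = 0 has moves stopped
LTS(Q): 3 reachable states
  q0 = a.((a.0)\{a} + (a.0 + (0 + 0))) has moves -a-> q1
  q1 = (a.0)\{a} + (a.0 + (0 + 0)) has moves -a-> q2
  q2 = 0 has moves stopped
Trace ⟨ab⟩ through P, begin at {p0}:
  after a @ step 1: {p1}
  after b @ step 2: {p2}
  ✓ P
Trace ⟨ab⟩ through Q, begin at {q0}:
  after a @ step 1: {q1}
  after b @ step 2: ∅ (Q stuck)

ab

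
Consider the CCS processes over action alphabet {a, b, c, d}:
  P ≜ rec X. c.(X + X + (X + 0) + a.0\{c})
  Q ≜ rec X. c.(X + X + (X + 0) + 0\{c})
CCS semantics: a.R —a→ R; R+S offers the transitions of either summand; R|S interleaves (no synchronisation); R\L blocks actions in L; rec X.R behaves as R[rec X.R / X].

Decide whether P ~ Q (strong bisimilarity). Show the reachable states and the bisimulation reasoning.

not bisimilar

P's transition system — 3 states:
  m0 = rec X. c.(X + X + (X + 0) + a.0\{c}) :: ··c··> m1
  m1 = (rec X. c.(X + X + (X + 0) + a.0\{c})) + (rec X. c.(X + X + (X + 0) + a.0\{c})) + ((rec X. c.(X + X + (X + 0) + a.0\{c})) + 0) + a.0\{c} :: ··a··> m2, ··c··> m1
  m2 = 0\{c} :: ∅
Q's transition system — 2 states:
  n0 = rec X. c.(X + X + (X + 0) + 0\{c}) :: ··c··> n1
  n1 = (rec X. c.(X + X + (X + 0) + 0\{c})) + (rec X. c.(X + X + (X + 0) + 0\{c})) + ((rec X. c.(X + X + (X + 0) + 0\{c})) + 0) + 0\{c} :: ··c··> n1
Bisimilarity quotient blocks:
  B0 = {m0}
  B1 = {m1}
  B2 = {m2}
  B3 = {n0, n1}
m0 ∈ B0, n0 ∈ B3 → different blocks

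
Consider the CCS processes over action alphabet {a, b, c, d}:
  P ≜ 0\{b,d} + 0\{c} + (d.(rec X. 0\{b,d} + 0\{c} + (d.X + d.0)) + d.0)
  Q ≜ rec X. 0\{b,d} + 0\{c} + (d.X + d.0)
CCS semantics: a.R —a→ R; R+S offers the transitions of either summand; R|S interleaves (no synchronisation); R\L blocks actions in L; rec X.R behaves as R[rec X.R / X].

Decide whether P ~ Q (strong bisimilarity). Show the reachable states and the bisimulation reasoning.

P ~ Q

Reachable graph of P (3 states):
  m0 = 0\{b,d} + 0\{c} + (d.(rec X. 0\{b,d} + 0\{c} + (d.X + d.0)) + d.0) → =d=> m1, =d=> m2
  m1 = 0 → ·
  m2 = rec X. 0\{b,d} + 0\{c} + (d.X + d.0) → =d=> m1, =d=> m2
Reachable graph of Q (2 states):
  n0 = rec X. 0\{b,d} + 0\{c} + (d.X + d.0) → =d=> n0, =d=> n1
  n1 = 0 → ·
Partition-refinement fixed point:
  B0 = {m0, m2, n0}
  B1 = {m1, n1}
m0 ∈ B0, n0 ∈ B0 → same block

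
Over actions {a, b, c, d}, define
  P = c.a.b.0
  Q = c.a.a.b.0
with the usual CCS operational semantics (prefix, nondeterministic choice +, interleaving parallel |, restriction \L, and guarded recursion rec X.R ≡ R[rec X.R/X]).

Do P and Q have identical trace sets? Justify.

Reachable graph of P (4 states):
  u0 = c.a.b.0 ⊢ ··c··> u1
  u1 = a.b.0 ⊢ ··a··> u2
  u2 = b.0 ⊢ ··b··> u3
  u3 = 0 ⊢ stopped
Reachable graph of Q (5 states):
  v0 = c.a.a.b.0 ⊢ ··c··> v1
  v1 = a.a.b.0 ⊢ ··a··> v2
  v2 = a.b.0 ⊢ ··a··> v3
  v3 = b.0 ⊢ ··b··> v4
  v4 = 0 ⊢ stopped
Trace ⟨cab⟩ through P, begin at {u0}:
  step 1 (c): {u1}
  step 2 (a): {u2}
  step 3 (b): {u3}
  ✓ P
Trace ⟨cab⟩ through Q, begin at {v0}:
  step 1 (c): {v1}
  step 2 (a): {v2}
  step 3 (b): ∅ (Q stuck)

trace-distinct — witness ⟨cab⟩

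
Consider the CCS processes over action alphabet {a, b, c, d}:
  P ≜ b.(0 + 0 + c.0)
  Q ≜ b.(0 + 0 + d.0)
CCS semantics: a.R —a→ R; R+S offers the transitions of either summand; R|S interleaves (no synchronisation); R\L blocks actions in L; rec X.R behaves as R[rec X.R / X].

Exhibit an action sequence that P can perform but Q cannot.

bc

LTS(P): 3 reachable states
  u0 = b.(0 + 0 + c.0) :: =b=> u1
  u1 = 0 + 0 + c.0 :: =c=> u2
  u2 = 0 :: deadlocked
LTS(Q): 3 reachable states
  v0 = b.(0 + 0 + d.0) :: =b=> v1
  v1 = 0 + 0 + d.0 :: =d=> v2
  v2 = 0 :: deadlocked
Run σ = ⟨bc⟩ on P: start {u0}
  step 1 (b): {u1}
  step 2 (c): {u2}
  P completes σ.
Run σ = ⟨bc⟩ on Q: start {v0}
  step 1 (b): {v1}
  step 2 (c): ∅  — Q cannot continue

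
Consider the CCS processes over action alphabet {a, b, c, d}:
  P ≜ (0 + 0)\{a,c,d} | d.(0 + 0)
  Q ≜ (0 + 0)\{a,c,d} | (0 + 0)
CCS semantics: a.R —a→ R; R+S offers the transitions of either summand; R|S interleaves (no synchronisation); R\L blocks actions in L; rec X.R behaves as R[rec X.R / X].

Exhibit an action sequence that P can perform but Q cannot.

d

Reachable graph of P (2 states):
  u0 = (0 + 0)\{a,c,d} | d.(0 + 0) ⊢ —d→ u1
  u1 = (0 + 0)\{a,c,d} | (0 + 0) ⊢ stopped
Reachable graph of Q (1 states):
  v0 = (0 + 0)\{a,c,d} | (0 + 0) ⊢ stopped
Run σ = ⟨d⟩ on P: start {u0}
  [1] d ⇒ {u1}
  P completes σ.
Run σ = ⟨d⟩ on Q: start {v0}
  [1] d ⇒ ∅  — Q cannot continue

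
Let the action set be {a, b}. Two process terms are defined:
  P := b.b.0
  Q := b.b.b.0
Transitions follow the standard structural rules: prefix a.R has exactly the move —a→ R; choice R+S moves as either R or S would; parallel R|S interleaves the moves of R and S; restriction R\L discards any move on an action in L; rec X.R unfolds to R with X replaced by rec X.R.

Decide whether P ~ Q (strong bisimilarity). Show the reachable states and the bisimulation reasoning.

Reachable graph of P (3 states):
  u0 = b.b.0 ⊢ —b→ u1
  u1 = b.0 ⊢ —b→ u2
  u2 = 0 ⊢ ·
Reachable graph of Q (4 states):
  v0 = b.b.b.0 ⊢ —b→ v1
  v1 = b.b.0 ⊢ —b→ v2
  v2 = b.0 ⊢ —b→ v3
  v3 = 0 ⊢ ·
Partition-refinement fixed point:
  B0 = {u0, v1}
  B1 = {u1, v2}
  B2 = {u2, v3}
  B3 = {v0}
u0 ∈ B0, v0 ∈ B3 → different blocks

not bisimilar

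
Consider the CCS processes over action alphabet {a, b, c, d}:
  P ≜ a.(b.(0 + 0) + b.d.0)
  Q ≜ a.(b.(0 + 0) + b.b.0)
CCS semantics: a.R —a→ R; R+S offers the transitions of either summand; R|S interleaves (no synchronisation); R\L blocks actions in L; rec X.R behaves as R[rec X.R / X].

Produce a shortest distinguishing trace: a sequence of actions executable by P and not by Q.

abd

Reachable graph of P (5 states):
  m0 = a.(b.(0 + 0) + b.d.0) | ··a··> m1
  m1 = b.(0 + 0) + b.d.0 | ··b··> m2, ··b··> m3
  m2 = 0 + 0 | (no moves)
  m3 = d.0 | ··d··> m4
  m4 = 0 | (no moves)
Reachable graph of Q (5 states):
  n0 = a.(b.(0 + 0) + b.b.0) | ··a··> n1
  n1 = b.(0 + 0) + b.b.0 | ··b··> n2, ··b··> n3
  n2 = 0 + 0 | (no moves)
  n3 = b.0 | ··b··> n4
  n4 = 0 | (no moves)
Executing abd from P (initial set {m0}):
  [1] a ⇒ {m1}
  [2] b ⇒ {m2, m3}
  [3] d ⇒ {m4}
  P completes σ.
Executing abd from Q (initial set {n0}):
  [1] a ⇒ {n1}
  [2] b ⇒ {n2, n3}
  [3] d ⇒ no successor for Q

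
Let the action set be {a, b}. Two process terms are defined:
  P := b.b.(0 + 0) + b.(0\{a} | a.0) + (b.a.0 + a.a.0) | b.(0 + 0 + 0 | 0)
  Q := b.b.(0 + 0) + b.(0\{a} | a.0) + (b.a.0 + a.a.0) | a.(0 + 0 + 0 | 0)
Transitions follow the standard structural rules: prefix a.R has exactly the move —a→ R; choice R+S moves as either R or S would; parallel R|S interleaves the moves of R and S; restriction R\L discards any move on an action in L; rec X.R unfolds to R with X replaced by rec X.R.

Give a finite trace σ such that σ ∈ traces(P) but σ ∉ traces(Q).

aab

Reachable graph of P (10 states):
  m0 = b.b.(0 + 0) + b.(0\{a} | a.0) + (b.a.0 + a.a.0) | b.(0 + 0 + 0 | 0) | -a-> m1, -b-> m1, -b-> m2, -b-> m3, -b-> m4
  m1 = a.0 | b.(0 + 0 + 0 | 0) | -a-> m5, -b-> m6
  m2 = (b.a.0 + a.a.0) | (0 + 0 + 0 | 0) | -a-> m6, -b-> m6
  m3 = 0\{a} | a.0 | -a-> m7
  m4 = b.(0 + 0) | -b-> m8
  m5 = 0 | b.(0 + 0 + 0 | 0) | -b-> m9
  m6 = a.0 | (0 + 0 + 0 | 0) | -a-> m9
  m7 = 0\{a} | 0 | deadlocked
  m8 = 0 + 0 | deadlocked
  m9 = 0 | (0 + 0 + 0 | 0) | deadlocked
Reachable graph of Q (10 states):
  n0 = b.b.(0 + 0) + b.(0\{a} | a.0) + (b.a.0 + a.a.0) | a.(0 + 0 + 0 | 0) | -a-> n1, -a-> n2, -b-> n2, -b-> n3, -b-> n4
  n1 = (b.a.0 + a.a.0) | (0 + 0 + 0 | 0) | -a-> n5, -b-> n5
  n2 = a.0 | a.(0 + 0 + 0 | 0) | -a-> n5, -a-> n6
  n3 = 0\{a} | a.0 | -a-> n7
  n4 = b.(0 + 0) | -b-> n8
  n5 = a.0 | (0 + 0 + 0 | 0) | -a-> n9
  n6 = 0 | a.(0 + 0 + 0 | 0) | -a-> n9
  n7 = 0\{a} | 0 | deadlocked
  n8 = 0 + 0 | deadlocked
  n9 = 0 | (0 + 0 + 0 | 0) | deadlocked
Executing aab from P (initial set {m0}):
  step 1 (a): {m1}
  step 2 (a): {m5}
  step 3 (b): {m9}
  P completes σ.
Executing aab from Q (initial set {n0}):
  step 1 (a): {n1, n2}
  step 2 (a): {n5, n6}
  step 3 (b): ∅  — Q cannot continue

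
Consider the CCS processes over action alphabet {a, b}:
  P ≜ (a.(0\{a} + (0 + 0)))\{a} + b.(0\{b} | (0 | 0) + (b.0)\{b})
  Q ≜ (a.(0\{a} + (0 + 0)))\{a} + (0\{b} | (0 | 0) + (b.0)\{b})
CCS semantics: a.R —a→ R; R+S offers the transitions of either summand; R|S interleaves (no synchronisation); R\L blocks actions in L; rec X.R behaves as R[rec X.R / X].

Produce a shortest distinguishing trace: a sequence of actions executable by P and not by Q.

Reachable graph of P (2 states):
  m0 = (a.(0\{a} + (0 + 0)))\{a} + b.(0\{b} | (0 | 0) + (b.0)\{b}) | ··b··> m1
  m1 = 0\{b} | (0 | 0) + (b.0)\{b} | deadlocked
Reachable graph of Q (1 states):
  n0 = (a.(0\{a} + (0 + 0)))\{a} + (0\{b} | (0 | 0) + (b.0)\{b}) | deadlocked
Executing b from P (initial set {m0}):
  [1] b ⇒ {m1}
  P completes σ.
Executing b from Q (initial set {n0}):
  [1] b ⇒ ∅ (Q stuck)

b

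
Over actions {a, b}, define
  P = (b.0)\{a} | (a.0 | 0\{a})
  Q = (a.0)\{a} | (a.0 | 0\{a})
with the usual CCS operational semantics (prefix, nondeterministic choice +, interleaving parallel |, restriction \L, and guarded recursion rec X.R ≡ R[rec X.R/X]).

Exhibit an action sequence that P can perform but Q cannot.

Reachable graph of P (4 states):
  p0 = (b.0)\{a} | (a.0 | 0\{a}) | —a→ p1, —b→ p2
  p1 = (b.0)\{a} | (0 | 0\{a}) | —b→ p3
  p2 = 0\{a} | (a.0 | 0\{a}) | —a→ p3
  p3 = 0\{a} | (0 | 0\{a}) | (no moves)
Reachable graph of Q (2 states):
  q0 = (a.0)\{a} | (a.0 | 0\{a}) | —a→ q1
  q1 = (a.0)\{a} | (0 | 0\{a}) | (no moves)
Trace ⟨b⟩ through P, begin at {p0}:
  [1] b ⇒ {p2}
  — P admits the full trace.
Trace ⟨b⟩ through Q, begin at {q0}:
  [1] b ⇒ no successor for Q

b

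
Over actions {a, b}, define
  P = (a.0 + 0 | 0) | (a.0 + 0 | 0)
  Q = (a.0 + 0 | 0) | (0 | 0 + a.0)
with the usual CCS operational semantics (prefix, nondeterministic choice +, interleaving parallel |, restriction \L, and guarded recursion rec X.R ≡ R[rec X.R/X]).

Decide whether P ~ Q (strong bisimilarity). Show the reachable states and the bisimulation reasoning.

bisimilar

LTS(P): 4 reachable states
  s0 = (a.0 + 0 | 0) | (a.0 + 0 | 0) ⊢ -a-> s1, -a-> s2
  s1 = (a.0 + 0 | 0) | 0 ⊢ -a-> s3
  s2 = 0 | (a.0 + 0 | 0) ⊢ -a-> s3
  s3 = 0 | 0 ⊢ stopped
LTS(Q): 4 reachable states
  t0 = (a.0 + 0 | 0) | (0 | 0 + a.0) ⊢ -a-> t1, -a-> t2
  t1 = (a.0 + 0 | 0) | 0 ⊢ -a-> t3
  t2 = 0 | (0 | 0 + a.0) ⊢ -a-> t3
  t3 = 0 | 0 ⊢ stopped
Coarsest stable partition (strong bisimilarity classes):
  B0 = {s0, t0}
  B1 = {s1, s2, t1, t2}
  B2 = {s3, t3}
s0 ∈ B0, t0 ∈ B0 → same block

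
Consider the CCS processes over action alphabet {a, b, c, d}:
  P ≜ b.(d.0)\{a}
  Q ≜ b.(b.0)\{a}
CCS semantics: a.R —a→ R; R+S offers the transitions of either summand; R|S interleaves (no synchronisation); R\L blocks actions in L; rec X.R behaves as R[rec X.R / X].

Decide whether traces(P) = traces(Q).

NO — witness ⟨bd⟩

Reachable graph of P (3 states):
  s0 = b.(d.0)\{a} ⊢ —b→ s1
  s1 = (d.0)\{a} ⊢ —d→ s2
  s2 = 0\{a} ⊢ (no moves)
Reachable graph of Q (3 states):
  t0 = b.(b.0)\{a} ⊢ —b→ t1
  t1 = (b.0)\{a} ⊢ —b→ t2
  t2 = 0\{a} ⊢ (no moves)
Executing bd from P (initial set {s0}):
  after b @ step 1: {s1}
  after d @ step 2: {s2}
  — P admits the full trace.
Executing bd from Q (initial set {t0}):
  after b @ step 1: {t1}
  after d @ step 2: ∅  — Q cannot continue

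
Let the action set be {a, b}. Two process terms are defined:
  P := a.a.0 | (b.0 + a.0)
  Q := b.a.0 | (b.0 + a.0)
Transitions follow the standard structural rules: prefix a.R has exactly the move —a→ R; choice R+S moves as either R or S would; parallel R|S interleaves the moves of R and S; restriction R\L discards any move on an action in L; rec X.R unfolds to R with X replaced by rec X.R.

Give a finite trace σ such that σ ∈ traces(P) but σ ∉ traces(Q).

aa

Reachable graph of P (6 states):
  u0 = a.a.0 | (b.0 + a.0) → -a-> u1, -a-> u2, -b-> u2
  u1 = a.0 | (b.0 + a.0) → -a-> u3, -a-> u4, -b-> u4
  u2 = a.a.0 | 0 → -a-> u4
  u3 = 0 | (b.0 + a.0) → -a-> u5, -b-> u5
  u4 = a.0 | 0 → -a-> u5
  u5 = 0 | 0 → deadlocked
Reachable graph of Q (6 states):
  v0 = b.a.0 | (b.0 + a.0) → -a-> v1, -b-> v1, -b-> v2
  v1 = b.a.0 | 0 → -b-> v3
  v2 = a.0 | (b.0 + a.0) → -a-> v3, -a-> v4, -b-> v3
  v3 = a.0 | 0 → -a-> v5
  v4 = 0 | (b.0 + a.0) → -a-> v5, -b-> v5
  v5 = 0 | 0 → deadlocked
Run σ = ⟨aa⟩ on P: start {u0}
  step 1 (a): {u1, u2}
  step 2 (a): {u3, u4}
  — P admits the full trace.
Run σ = ⟨aa⟩ on Q: start {v0}
  step 1 (a): {v1}
  step 2 (a): no successor for Q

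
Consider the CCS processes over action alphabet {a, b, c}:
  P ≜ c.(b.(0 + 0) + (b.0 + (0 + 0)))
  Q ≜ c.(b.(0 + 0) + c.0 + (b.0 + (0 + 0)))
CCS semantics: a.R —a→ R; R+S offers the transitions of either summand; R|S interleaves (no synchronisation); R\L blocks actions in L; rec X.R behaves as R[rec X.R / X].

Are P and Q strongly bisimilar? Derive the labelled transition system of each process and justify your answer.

P ≁ Q

Reachable graph of P (4 states):
  s0 = c.(b.(0 + 0) + (b.0 + (0 + 0))) :: =c=> s1
  s1 = b.(0 + 0) + (b.0 + (0 + 0)) :: =b=> s2, =b=> s3
  s2 = 0 :: ·
  s3 = 0 + 0 :: ·
Reachable graph of Q (4 states):
  t0 = c.(b.(0 + 0) + c.0 + (b.0 + (0 + 0))) :: =c=> t1
  t1 = b.(0 + 0) + c.0 + (b.0 + (0 + 0)) :: =b=> t2, =b=> t3, =c=> t2
  t2 = 0 :: ·
  t3 = 0 + 0 :: ·
Coarsest stable partition (strong bisimilarity classes):
  B0 = {s0}
  B1 = {s1}
  B2 = {s2, s3, t2, t3}
  B3 = {t0}
  B4 = {t1}
s0 ∈ B0, t0 ∈ B3 → different blocks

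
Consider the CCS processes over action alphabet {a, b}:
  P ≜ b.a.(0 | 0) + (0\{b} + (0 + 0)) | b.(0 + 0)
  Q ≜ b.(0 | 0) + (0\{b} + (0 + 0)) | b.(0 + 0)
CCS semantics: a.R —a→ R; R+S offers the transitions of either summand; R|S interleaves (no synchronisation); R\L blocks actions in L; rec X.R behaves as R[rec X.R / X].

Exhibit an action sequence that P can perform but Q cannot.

P's transition system — 4 states:
  p0 = b.a.(0 | 0) + (0\{b} + (0 + 0)) | b.(0 + 0) ⊢ —b→ p1, —b→ p2
  p1 = (0\{b} + (0 + 0)) | (0 + 0) ⊢ stopped
  p2 = a.(0 | 0) ⊢ —a→ p3
  p3 = 0 | 0 ⊢ stopped
Q's transition system — 3 states:
  q0 = b.(0 | 0) + (0\{b} + (0 + 0)) | b.(0 + 0) ⊢ —b→ q1, —b→ q2
  q1 = (0\{b} + (0 + 0)) | (0 + 0) ⊢ stopped
  q2 = 0 | 0 ⊢ stopped
Run σ = ⟨ba⟩ on P: start {p0}
  [1] b ⇒ {p1, p2}
  [2] a ⇒ {p3}
  ✓ P
Run σ = ⟨ba⟩ on Q: start {q0}
  [1] b ⇒ {q1, q2}
  [2] a ⇒ no successor for Q

ba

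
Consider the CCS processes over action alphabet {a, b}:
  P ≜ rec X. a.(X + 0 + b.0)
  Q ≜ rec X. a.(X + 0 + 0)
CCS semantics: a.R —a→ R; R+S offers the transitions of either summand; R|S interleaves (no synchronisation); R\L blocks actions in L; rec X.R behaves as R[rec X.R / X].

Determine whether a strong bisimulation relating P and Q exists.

not bisimilar

P's transition system — 3 states:
  s0 = rec X. a.(X + 0 + b.0) ⊢ —a→ s1
  s1 = (rec X. a.(X + 0 + b.0)) + 0 + b.0 ⊢ —a→ s1, —b→ s2
  s2 = 0 ⊢ (no moves)
Q's transition system — 2 states:
  t0 = rec X. a.(X + 0 + 0) ⊢ —a→ t1
  t1 = (rec X. a.(X + 0 + 0)) + 0 + 0 ⊢ —a→ t1
Coarsest stable partition (strong bisimilarity classes):
  B0 = {s0}
  B1 = {s1}
  B2 = {s2}
  B3 = {t0, t1}
s0 ∈ B0, t0 ∈ B3 → different blocks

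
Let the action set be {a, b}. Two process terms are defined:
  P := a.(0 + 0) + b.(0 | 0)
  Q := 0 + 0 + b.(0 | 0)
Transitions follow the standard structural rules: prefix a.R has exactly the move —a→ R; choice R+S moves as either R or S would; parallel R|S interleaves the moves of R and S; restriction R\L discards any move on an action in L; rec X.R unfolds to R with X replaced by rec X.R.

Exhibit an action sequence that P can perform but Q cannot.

a

LTS(P): 3 reachable states
  s0 = a.(0 + 0) + b.(0 | 0) ⊢ --a--▸ s1, --b--▸ s2
  s1 = 0 + 0 ⊢ stopped
  s2 = 0 | 0 ⊢ stopped
LTS(Q): 2 reachable states
  t0 = 0 + 0 + b.(0 | 0) ⊢ --b--▸ t1
  t1 = 0 | 0 ⊢ stopped
Trace ⟨a⟩ through P, begin at {s0}:
  after a @ step 1: {s1}
  P completes σ.
Trace ⟨a⟩ through Q, begin at {t0}:
  after a @ step 1: no successor for Q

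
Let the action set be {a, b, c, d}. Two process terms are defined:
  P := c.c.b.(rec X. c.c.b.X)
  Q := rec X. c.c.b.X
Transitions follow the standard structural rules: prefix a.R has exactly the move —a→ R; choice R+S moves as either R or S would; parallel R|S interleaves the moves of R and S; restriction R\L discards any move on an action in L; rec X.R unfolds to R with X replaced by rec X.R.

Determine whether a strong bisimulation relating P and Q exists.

YES

LTS(P): 4 reachable states
  u0 = c.c.b.(rec X. c.c.b.X) :: --c--▸ u1
  u1 = c.b.(rec X. c.c.b.X) :: --c--▸ u2
  u2 = b.(rec X. c.c.b.X) :: --b--▸ u3
  u3 = rec X. c.c.b.X :: --c--▸ u1
LTS(Q): 3 reachable states
  v0 = rec X. c.c.b.X :: --c--▸ v1
  v1 = c.b.(rec X. c.c.b.X) :: --c--▸ v2
  v2 = b.(rec X. c.c.b.X) :: --b--▸ v0
Partition-refinement fixed point:
  B0 = {u0, u3, v0}
  B1 = {u1, v1}
  B2 = {u2, v2}
u0 ∈ B0, v0 ∈ B0 → same block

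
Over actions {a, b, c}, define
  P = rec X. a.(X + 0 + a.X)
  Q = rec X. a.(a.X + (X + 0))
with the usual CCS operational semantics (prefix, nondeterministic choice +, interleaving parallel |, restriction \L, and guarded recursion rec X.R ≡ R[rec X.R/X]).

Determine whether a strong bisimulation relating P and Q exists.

LTS(P): 2 reachable states
  u0 = rec X. a.(X + 0 + a.X) has moves =a=> u1
  u1 = (rec X. a.(X + 0 + a.X)) + 0 + a.(rec X. a.(X + 0 + a.X)) has moves =a=> u0, =a=> u1
LTS(Q): 2 reachable states
  v0 = rec X. a.(a.X + (X + 0)) has moves =a=> v1
  v1 = a.(rec X. a.(a.X + (X + 0))) + ((rec X. a.(a.X + (X + 0))) + 0) has moves =a=> v0, =a=> v1
Partition-refinement fixed point:
  B0 = {u0, u1, v0, v1}
u0 ∈ B0, v0 ∈ B0 → same block

YES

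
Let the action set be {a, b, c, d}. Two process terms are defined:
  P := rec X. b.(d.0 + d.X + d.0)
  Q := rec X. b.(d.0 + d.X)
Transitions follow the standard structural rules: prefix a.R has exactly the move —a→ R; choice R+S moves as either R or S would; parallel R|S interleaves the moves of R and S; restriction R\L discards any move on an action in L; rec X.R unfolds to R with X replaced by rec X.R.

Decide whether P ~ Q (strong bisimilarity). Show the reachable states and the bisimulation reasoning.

bisimilar

P's transition system — 3 states:
  u0 = rec X. b.(d.0 + d.X + d.0) :: ··b··> u1
  u1 = d.0 + d.(rec X. b.(d.0 + d.X + d.0)) + d.0 :: ··d··> u0, ··d··> u2
  u2 = 0 :: deadlocked
Q's transition system — 3 states:
  v0 = rec X. b.(d.0 + d.X) :: ··b··> v1
  v1 = d.0 + d.(rec X. b.(d.0 + d.X)) :: ··d··> v0, ··d··> v2
  v2 = 0 :: deadlocked
Partition-refinement fixed point:
  B0 = {u0, v0}
  B1 = {u1, v1}
  B2 = {u2, v2}
u0 ∈ B0, v0 ∈ B0 → same block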